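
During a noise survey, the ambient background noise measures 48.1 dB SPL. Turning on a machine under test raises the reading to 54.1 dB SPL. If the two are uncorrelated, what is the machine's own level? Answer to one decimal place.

52.8 dB SPL

Subtract intensities: L_src = 10·log₁₀(10^(L_total/10) − 10^(L_bg/10)).
L_src = 10·log₁₀(10^(54.1/10) − 10^(48.1/10)) = 10·log₁₀(192500) = 52.8 dB SPL.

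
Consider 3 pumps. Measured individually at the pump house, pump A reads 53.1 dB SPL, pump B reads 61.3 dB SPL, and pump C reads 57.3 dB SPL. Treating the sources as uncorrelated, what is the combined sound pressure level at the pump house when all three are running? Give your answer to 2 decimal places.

Uncorrelated sources add in intensity (power), not in dB.
L_total = 10·log₁₀(10^(53.1/10) + 10^(61.3/10) + 10^(57.3/10)) = 10·log₁₀(2090000) = 63.20 dB SPL.

63.20 dB SPL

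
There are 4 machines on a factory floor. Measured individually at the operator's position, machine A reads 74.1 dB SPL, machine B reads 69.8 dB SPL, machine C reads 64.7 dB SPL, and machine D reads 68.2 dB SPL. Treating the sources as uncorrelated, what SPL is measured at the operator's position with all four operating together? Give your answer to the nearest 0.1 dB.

Incoherent sources sum as intensities:
L_total = 10·log₁₀(10^(74.1/10) + 10^(69.8/10) + 10^(64.7/10) + 10^(68.2/10)) = 10·log₁₀(44810000) = 76.5 dB SPL.

76.5 dB SPL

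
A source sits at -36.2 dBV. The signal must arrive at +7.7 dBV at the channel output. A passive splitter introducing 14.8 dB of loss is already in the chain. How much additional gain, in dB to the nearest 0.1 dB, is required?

58.7 dB

The required make-up gain is the shortfall in the dB sum.
G = +7.7 − (-36.2) + 14.8 = 58.7 dB.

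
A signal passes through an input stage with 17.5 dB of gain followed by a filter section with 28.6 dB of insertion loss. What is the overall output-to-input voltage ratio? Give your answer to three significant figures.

0.279

Net gain = 17.5 + (−28.6) = -11.1 dB.
Voltage ratio = 10^(-11.1/20) = 0.279.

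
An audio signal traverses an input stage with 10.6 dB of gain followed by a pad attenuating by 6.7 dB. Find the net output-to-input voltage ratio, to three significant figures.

Net gain = 10.6 + (−6.7) = 3.9 dB.
Voltage ratio = 10^(3.9/20) = 1.57.

1.57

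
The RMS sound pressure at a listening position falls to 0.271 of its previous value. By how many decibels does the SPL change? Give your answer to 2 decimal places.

-11.34 dB

SPL change from a pressure ratio uses the 20·log₁₀ form:
20·log₁₀(0.271) = -11.34 dB.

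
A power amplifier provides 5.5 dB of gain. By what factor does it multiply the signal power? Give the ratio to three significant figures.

Power ratio = 10^(dB/10).
10^(5.5/10) = 10^(0.5500) = 3.55.

3.55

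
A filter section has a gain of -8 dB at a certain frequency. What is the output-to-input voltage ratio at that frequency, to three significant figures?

Voltage ratio = 10^(dB/20).
10^(-8/20) = 10^(-0.4000) = 0.398.

0.398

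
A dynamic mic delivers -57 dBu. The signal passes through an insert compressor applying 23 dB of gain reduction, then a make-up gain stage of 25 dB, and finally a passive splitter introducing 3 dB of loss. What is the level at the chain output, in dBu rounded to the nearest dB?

Gain stages sum in dB:
-57 − 23 + 25 − 3 = -58 dBu.

-58 dBu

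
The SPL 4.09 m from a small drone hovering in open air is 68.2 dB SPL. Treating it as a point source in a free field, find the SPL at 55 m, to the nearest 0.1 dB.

45.6 dB SPL

Inverse-square spreading gives ΔL = −20·log₁₀(d₂/d₁).
ΔL = −20·log₁₀(55/4.09) = -22.57 dB, so L₂ = 68.2 + (-22.57) = 45.6 dB SPL.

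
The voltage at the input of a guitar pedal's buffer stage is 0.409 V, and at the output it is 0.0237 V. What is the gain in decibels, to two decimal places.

Voltage ratio → dB uses the 20·log₁₀ form:
20·log₁₀(0.0237/0.409) = 20·log₁₀(0.05795) = -24.74 dB.

-24.74 dB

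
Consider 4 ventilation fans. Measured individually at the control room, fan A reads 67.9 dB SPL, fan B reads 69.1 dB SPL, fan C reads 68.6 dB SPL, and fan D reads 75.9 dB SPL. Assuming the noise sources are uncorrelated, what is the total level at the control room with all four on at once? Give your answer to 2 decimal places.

77.81 dB SPL

Incoherent sources sum as intensities:
L_total = 10·log₁₀(10^(67.9/10) + 10^(69.1/10) + 10^(68.6/10) + 10^(75.9/10)) = 10·log₁₀(60440000) = 77.81 dB SPL.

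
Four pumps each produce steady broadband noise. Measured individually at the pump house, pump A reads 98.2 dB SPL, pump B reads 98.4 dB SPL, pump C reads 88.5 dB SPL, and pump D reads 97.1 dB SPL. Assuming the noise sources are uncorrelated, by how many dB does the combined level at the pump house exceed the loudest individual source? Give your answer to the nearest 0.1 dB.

4.5 dB

Incoherent sources sum as intensities:
L_total = 10·log₁₀(10^(98.2/10) + 10^(98.4/10) + 10^(88.5/10) + 10^(97.1/10)) = 102.87 dB SPL.
Excess over the loudest (98.4 dB): 102.87 − 98.4 = 4.5 dB.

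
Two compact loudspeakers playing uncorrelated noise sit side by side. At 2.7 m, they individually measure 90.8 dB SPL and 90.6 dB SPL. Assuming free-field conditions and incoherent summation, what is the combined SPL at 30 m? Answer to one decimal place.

72.8 dB SPL

Combined at 2.7 m: 10·log₁₀(10^(90.8/10)+10^(90.6/10)) = 93.71 dB SPL.
Then apply −20·log₁₀(30/2.7) = -20.92 dB → 72.8 dB SPL.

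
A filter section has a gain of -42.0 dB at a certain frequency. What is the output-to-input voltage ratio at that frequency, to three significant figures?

Voltage ratio = 10^(dB/20).
10^(-42.0/20) = 10^(-2.100) = 0.00794.

0.00794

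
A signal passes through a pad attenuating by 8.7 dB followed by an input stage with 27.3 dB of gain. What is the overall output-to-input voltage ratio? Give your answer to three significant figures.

8.51

Net gain = (−8.7) + 27.3 = 18.6 dB.
Voltage ratio = 10^(18.6/20) = 8.51.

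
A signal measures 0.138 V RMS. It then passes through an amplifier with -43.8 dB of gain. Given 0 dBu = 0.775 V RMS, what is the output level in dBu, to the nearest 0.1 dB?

-58.8 dBu

Input level: 20·log₁₀(0.138/0.775) = -14.99 dBu.
Output: -14.99 − 43.8 = -58.8 dBu.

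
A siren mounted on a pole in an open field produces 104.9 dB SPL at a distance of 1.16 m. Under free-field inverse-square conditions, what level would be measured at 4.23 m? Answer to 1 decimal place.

93.7 dB SPL

Free-field point source: level drops by 20·log₁₀ of the distance ratio.
ΔL = −20·log₁₀(4.23/1.16) = -11.24 dB, so L₂ = 104.9 + (-11.24) = 93.7 dB SPL.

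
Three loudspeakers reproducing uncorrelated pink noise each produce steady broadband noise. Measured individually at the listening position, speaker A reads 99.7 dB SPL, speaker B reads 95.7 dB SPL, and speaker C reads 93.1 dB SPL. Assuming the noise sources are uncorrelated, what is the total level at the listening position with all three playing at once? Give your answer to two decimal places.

101.79 dB SPL

Uncorrelated sources add in intensity (power), not in dB.
L_total = 10·log₁₀(10^(99.7/10) + 10^(95.7/10) + 10^(93.1/10)) = 10·log₁₀(15090000000) = 101.79 dB SPL.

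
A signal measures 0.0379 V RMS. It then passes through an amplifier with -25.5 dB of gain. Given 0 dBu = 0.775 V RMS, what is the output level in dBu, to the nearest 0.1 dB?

-51.7 dBu

Input level: 20·log₁₀(0.0379/0.775) = -26.21 dBu.
Output: -26.21 − 25.5 = -51.7 dBu.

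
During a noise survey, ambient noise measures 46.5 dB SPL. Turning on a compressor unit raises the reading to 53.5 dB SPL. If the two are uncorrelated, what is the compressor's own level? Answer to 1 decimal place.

52.5 dB SPL

Background correction is a power subtraction:
L_src = 10·log₁₀(10^(53.5/10) − 10^(46.5/10)) = 10·log₁₀(179200) = 52.5 dB SPL.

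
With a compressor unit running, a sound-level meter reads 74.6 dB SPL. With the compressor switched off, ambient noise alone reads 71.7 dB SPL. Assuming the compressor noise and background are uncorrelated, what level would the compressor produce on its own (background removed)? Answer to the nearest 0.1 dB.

71.5 dB SPL

Subtract intensities: L_src = 10·log₁₀(10^(L_total/10) − 10^(L_bg/10)).
L_src = 10·log₁₀(10^(74.6/10) − 10^(71.7/10)) = 10·log₁₀(14050000) = 71.5 dB SPL.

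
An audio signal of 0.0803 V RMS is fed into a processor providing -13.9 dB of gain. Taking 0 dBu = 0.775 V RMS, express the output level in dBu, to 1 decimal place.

-33.6 dBu

Input level: 20·log₁₀(0.0803/0.775) = -19.69 dBu.
Output: -19.69 − 13.9 = -33.6 dBu.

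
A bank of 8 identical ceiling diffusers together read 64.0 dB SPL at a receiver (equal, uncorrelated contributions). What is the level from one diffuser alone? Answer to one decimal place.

8 equal incoherent sources add 10·log₁₀(8) = 9.03 dB over one source.
L_one = 64.0 − 9.03 = 55.0 dB SPL.

55.0 dB SPL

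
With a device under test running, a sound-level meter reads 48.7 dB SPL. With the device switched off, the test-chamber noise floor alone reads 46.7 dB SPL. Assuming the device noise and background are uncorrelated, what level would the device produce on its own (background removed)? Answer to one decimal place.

Subtract intensities: L_src = 10·log₁₀(10^(L_total/10) − 10^(L_bg/10)).
L_src = 10·log₁₀(10^(48.7/10) − 10^(46.7/10)) = 10·log₁₀(27360) = 44.4 dB SPL.

44.4 dB SPL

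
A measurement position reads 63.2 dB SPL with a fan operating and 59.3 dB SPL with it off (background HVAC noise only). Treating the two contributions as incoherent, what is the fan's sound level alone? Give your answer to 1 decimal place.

Subtract intensities: L_src = 10·log₁₀(10^(L_total/10) − 10^(L_bg/10)).
L_src = 10·log₁₀(10^(63.2/10) − 10^(59.3/10)) = 10·log₁₀(1238000) = 60.9 dB SPL.

60.9 dB SPL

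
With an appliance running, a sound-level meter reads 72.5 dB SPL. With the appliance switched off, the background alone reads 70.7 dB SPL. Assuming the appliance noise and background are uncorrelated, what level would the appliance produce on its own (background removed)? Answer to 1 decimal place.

67.8 dB SPL

Subtract intensities: L_src = 10·log₁₀(10^(L_total/10) − 10^(L_bg/10)).
L_src = 10·log₁₀(10^(72.5/10) − 10^(70.7/10)) = 10·log₁₀(6034000) = 67.8 dB SPL.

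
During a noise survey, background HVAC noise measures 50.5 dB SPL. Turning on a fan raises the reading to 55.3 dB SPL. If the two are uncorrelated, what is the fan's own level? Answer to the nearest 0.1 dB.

53.6 dB SPL

Remove the background by subtracting linear intensities:
L_src = 10·log₁₀(10^(55.3/10) − 10^(50.5/10)) = 10·log₁₀(226600) = 53.6 dB SPL.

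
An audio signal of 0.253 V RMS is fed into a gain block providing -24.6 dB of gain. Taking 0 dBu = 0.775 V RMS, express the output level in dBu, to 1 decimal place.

Input level: 20·log₁₀(0.253/0.775) = -9.72 dBu.
Output: -9.72 − 24.6 = -34.3 dBu.

-34.3 dBu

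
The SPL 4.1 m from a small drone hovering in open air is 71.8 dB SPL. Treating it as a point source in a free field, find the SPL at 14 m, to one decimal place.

61.1 dB SPL

Inverse-square spreading gives ΔL = −20·log₁₀(d₂/d₁).
ΔL = −20·log₁₀(14/4.1) = -10.67 dB, so L₂ = 71.8 + (-10.67) = 61.1 dB SPL.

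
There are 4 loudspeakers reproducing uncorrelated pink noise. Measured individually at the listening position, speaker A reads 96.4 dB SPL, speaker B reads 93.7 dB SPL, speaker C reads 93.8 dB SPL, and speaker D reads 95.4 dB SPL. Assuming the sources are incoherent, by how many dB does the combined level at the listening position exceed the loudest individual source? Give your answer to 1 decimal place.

Uncorrelated sources add in intensity (power), not in dB.
L_total = 10·log₁₀(10^(96.4/10) + 10^(93.7/10) + 10^(93.8/10) + 10^(95.4/10)) = 101.00 dB SPL.
Excess over the loudest (96.4 dB): 101.00 − 96.4 = 4.6 dB.

4.6 dB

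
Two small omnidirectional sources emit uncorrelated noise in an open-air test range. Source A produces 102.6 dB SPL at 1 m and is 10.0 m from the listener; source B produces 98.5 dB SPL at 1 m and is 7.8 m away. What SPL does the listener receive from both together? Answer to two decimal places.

At the listener: L_A = 102.6 − 20·log₁₀(10.0) = 82.600 dB; L_B = 98.5 − 20·log₁₀(7.8) = 80.658 dB.
Combined: 10·log₁₀(10^(82.600/10)+10^(80.658/10)) = 84.75 dB SPL.

84.75 dB SPL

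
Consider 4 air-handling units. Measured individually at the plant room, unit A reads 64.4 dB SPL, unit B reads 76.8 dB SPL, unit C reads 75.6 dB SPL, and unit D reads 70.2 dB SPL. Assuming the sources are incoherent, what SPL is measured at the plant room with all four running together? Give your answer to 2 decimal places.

Incoherent sources sum as intensities:
L_total = 10·log₁₀(10^(64.4/10) + 10^(76.8/10) + 10^(75.6/10) + 10^(70.2/10)) = 10·log₁₀(97400000) = 79.89 dB SPL.

79.89 dB SPL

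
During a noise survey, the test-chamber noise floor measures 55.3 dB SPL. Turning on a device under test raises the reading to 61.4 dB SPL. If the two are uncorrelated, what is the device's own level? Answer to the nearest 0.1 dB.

Background correction is a power subtraction:
L_src = 10·log₁₀(10^(61.4/10) − 10^(55.3/10)) = 10·log₁₀(1042000) = 60.2 dB SPL.

60.2 dB SPL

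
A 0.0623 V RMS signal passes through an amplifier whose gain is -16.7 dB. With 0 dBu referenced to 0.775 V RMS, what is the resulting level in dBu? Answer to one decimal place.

Input level: 20·log₁₀(0.0623/0.775) = -21.90 dBu.
Output: -21.90 − 16.7 = -38.6 dBu.

-38.6 dBu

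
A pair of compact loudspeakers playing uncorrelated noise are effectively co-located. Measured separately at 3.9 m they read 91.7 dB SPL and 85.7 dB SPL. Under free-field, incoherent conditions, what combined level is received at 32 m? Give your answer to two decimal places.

Combined at 3.9 m: 10·log₁₀(10^(91.7/10)+10^(85.7/10)) = 92.673 dB SPL.
Then apply −20·log₁₀(32/3.9) = -18.282 dB → 74.39 dB SPL.

74.39 dB SPL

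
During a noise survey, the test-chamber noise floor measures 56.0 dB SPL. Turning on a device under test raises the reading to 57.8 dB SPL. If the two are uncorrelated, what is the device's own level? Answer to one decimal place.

53.1 dB SPL

Background correction is a power subtraction:
L_src = 10·log₁₀(10^(57.8/10) − 10^(56.0/10)) = 10·log₁₀(204500) = 53.1 dB SPL.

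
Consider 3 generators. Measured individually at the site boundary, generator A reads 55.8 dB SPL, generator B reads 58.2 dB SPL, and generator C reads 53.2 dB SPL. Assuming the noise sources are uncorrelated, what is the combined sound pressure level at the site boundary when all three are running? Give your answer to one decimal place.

Add the sources as powers (linear), then convert back to dB:
L_total = 10·log₁₀(10^(55.8/10) + 10^(58.2/10) + 10^(53.2/10)) = 10·log₁₀(1250000) = 61.0 dB SPL.

61.0 dB SPL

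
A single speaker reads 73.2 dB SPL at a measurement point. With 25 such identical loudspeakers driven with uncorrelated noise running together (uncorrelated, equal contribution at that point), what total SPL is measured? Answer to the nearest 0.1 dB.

87.2 dB SPL

25 equal incoherent sources raise the level by 10·log₁₀(25) = 13.98 dB.
L_total = 73.2 + 13.98 = 87.2 dB SPL.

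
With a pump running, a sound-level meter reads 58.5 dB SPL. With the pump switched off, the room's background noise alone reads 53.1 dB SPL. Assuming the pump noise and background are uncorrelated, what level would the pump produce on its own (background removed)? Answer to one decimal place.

Background correction is a power subtraction:
L_src = 10·log₁₀(10^(58.5/10) − 10^(53.1/10)) = 10·log₁₀(503800) = 57.0 dB SPL.

57.0 dB SPL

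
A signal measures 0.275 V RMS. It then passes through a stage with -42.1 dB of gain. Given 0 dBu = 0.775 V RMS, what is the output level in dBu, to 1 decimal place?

Input level: 20·log₁₀(0.275/0.775) = -9.00 dBu.
Output: -9.00 − 42.1 = -51.1 dBu.

-51.1 dBu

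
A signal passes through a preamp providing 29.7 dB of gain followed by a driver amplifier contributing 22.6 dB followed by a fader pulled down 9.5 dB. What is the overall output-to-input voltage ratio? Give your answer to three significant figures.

138

Net gain = 29.7 + 22.6 + (−9.5) = 42.8 dB.
Voltage ratio = 10^(42.8/20) = 138.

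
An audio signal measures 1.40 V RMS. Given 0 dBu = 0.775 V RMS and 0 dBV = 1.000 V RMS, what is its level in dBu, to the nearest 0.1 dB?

+5.1 dBu

dBu = 20·log₁₀(V / 0.775 V).
20·log₁₀(1.40/0.775) = +5.1 dBu.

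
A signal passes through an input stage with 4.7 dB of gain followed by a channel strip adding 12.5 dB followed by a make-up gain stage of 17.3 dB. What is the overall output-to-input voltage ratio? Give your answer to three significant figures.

53.1

Net gain = 4.7 + 12.5 + 17.3 = 34.5 dB.
Voltage ratio = 10^(34.5/20) = 53.1.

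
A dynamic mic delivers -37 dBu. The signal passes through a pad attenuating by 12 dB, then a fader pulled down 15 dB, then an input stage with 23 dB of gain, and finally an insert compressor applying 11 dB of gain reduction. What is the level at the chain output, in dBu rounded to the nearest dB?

Gain stages sum in dB:
-37 − 12 − 15 + 23 − 11 = -52 dBu.

-52 dBu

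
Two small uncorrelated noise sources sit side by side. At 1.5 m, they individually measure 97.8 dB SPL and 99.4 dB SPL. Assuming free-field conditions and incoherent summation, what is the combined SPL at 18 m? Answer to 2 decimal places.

80.10 dB SPL

Combined at 1.5 m: 10·log₁₀(10^(97.8/10)+10^(99.4/10)) = 101.684 dB SPL.
Then apply −20·log₁₀(18/1.5) = -21.584 dB → 80.10 dB SPL.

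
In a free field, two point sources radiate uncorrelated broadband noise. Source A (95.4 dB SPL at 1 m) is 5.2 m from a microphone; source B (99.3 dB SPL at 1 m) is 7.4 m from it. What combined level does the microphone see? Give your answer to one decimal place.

At the listener: L_A = 95.4 − 20·log₁₀(5.2) = 81.08 dB; L_B = 99.3 − 20·log₁₀(7.4) = 81.92 dB.
Combined: 10·log₁₀(10^(81.08/10)+10^(81.92/10)) = 84.5 dB SPL.

84.5 dB SPL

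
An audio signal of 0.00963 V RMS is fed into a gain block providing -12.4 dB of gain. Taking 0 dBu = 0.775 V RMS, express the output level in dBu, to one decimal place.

Input level: 20·log₁₀(0.00963/0.775) = -38.11 dBu.
Output: -38.11 − 12.4 = -50.5 dBu.

-50.5 dBu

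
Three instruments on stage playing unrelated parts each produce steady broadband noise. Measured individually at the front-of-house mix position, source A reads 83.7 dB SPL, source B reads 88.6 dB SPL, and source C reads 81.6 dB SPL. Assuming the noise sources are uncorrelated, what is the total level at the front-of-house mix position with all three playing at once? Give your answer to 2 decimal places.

Incoherent sources sum as intensities:
L_total = 10·log₁₀(10^(83.7/10) + 10^(88.6/10) + 10^(81.6/10)) = 10·log₁₀(1103000000) = 90.43 dB SPL.

90.43 dB SPL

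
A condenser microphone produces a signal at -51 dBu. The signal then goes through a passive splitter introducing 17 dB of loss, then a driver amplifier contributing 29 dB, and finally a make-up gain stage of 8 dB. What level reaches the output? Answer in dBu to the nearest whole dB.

Gain stages sum in dB:
-51 − 17 + 29 + 8 = -31 dBu.

-31 dBu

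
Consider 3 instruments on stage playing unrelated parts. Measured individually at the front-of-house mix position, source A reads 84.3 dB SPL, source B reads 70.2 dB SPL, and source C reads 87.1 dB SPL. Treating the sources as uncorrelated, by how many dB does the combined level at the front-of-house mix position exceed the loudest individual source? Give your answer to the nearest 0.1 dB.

1.9 dB

Add the sources as powers (linear), then convert back to dB:
L_total = 10·log₁₀(10^(84.3/10) + 10^(70.2/10) + 10^(87.1/10)) = 88.99 dB SPL.
Excess over the loudest (87.1 dB): 88.99 − 87.1 = 1.9 dB.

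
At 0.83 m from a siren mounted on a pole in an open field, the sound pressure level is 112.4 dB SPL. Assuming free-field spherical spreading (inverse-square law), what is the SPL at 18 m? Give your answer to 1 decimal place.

85.7 dB SPL

Inverse-square spreading gives ΔL = −20·log₁₀(d₂/d₁).
ΔL = −20·log₁₀(18/0.83) = -26.72 dB, so L₂ = 112.4 + (-26.72) = 85.7 dB SPL.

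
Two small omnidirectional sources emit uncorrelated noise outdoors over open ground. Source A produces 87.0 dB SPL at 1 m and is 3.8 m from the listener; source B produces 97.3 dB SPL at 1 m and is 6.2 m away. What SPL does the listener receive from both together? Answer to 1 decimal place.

82.4 dB SPL

At the listener: L_A = 87.0 − 20·log₁₀(3.8) = 75.40 dB; L_B = 97.3 − 20·log₁₀(6.2) = 81.45 dB.
Combined: 10·log₁₀(10^(75.40/10)+10^(81.45/10)) = 82.4 dB SPL.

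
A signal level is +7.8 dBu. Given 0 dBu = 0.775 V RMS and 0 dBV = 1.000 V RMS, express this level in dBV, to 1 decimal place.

+5.6 dBV

The offset between the scales is 20·log₁₀(0.775/1.000) = −2.214 dB.
So dBV = +7.8 − 2.214 = +5.6 dBV.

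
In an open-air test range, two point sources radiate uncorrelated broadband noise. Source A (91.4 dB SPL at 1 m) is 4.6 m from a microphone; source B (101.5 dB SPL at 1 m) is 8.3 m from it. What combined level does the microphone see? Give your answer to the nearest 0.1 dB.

At the listener: L_A = 91.4 − 20·log₁₀(4.6) = 78.14 dB; L_B = 101.5 − 20·log₁₀(8.3) = 83.12 dB.
Combined: 10·log₁₀(10^(78.14/10)+10^(83.12/10)) = 84.3 dB SPL.

84.3 dB SPL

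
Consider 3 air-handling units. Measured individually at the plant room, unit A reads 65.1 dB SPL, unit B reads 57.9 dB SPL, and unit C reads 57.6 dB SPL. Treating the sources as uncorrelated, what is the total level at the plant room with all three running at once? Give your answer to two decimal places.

Incoherent sources sum as intensities:
L_total = 10·log₁₀(10^(65.1/10) + 10^(57.9/10) + 10^(57.6/10)) = 10·log₁₀(4428000) = 66.46 dB SPL.

66.46 dB SPL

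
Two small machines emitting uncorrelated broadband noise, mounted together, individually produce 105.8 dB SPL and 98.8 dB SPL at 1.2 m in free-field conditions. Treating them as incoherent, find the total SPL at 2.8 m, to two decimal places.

99.23 dB SPL

Combined at 1.2 m: 10·log₁₀(10^(105.8/10)+10^(98.8/10)) = 106.590 dB SPL.
Then apply −20·log₁₀(2.8/1.2) = -7.360 dB → 99.23 dB SPL.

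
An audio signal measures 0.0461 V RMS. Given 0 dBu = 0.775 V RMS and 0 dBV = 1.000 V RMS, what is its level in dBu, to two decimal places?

dBu = 20·log₁₀(V / 0.775 V).
20·log₁₀(0.0461/0.775) = -24.51 dBu.

-24.51 dBu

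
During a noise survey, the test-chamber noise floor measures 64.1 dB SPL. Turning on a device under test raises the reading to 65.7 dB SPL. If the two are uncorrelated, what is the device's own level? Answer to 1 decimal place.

Background correction is a power subtraction:
L_src = 10·log₁₀(10^(65.7/10) − 10^(64.1/10)) = 10·log₁₀(1145000) = 60.6 dB SPL.

60.6 dB SPL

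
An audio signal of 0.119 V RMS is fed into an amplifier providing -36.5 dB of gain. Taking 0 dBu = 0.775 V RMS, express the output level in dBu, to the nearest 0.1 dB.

Input level: 20·log₁₀(0.119/0.775) = -16.28 dBu.
Output: -16.28 − 36.5 = -52.8 dBu.

-52.8 dBu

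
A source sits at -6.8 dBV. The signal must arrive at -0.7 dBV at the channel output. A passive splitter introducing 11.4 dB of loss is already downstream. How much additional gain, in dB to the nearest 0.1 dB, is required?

The required make-up gain is the shortfall in the dB sum.
G = -0.7 − (-6.8) + 11.4 = 17.5 dB.

17.5 dB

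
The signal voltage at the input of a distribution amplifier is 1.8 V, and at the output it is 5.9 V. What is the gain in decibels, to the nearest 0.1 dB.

10.3 dB

For a voltage ratio, dB = 20·log₁₀(V₂/V₁).
20·log₁₀(5.9/1.8) = 20·log₁₀(3.278) = 10.3 dB.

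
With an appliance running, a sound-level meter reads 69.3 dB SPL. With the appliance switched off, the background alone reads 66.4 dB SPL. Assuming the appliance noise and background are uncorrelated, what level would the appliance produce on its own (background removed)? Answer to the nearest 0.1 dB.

66.2 dB SPL

Subtract intensities: L_src = 10·log₁₀(10^(L_total/10) − 10^(L_bg/10)).
L_src = 10·log₁₀(10^(69.3/10) − 10^(66.4/10)) = 10·log₁₀(4146000) = 66.2 dB SPL.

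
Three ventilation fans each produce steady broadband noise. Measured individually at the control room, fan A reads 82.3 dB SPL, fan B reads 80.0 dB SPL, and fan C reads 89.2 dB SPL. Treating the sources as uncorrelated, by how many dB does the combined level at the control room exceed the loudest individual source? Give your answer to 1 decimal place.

1.2 dB

Uncorrelated sources add in intensity (power), not in dB.
L_total = 10·log₁₀(10^(82.3/10) + 10^(80.0/10) + 10^(89.2/10)) = 90.42 dB SPL.
Excess over the loudest (89.2 dB): 90.42 − 89.2 = 1.2 dB.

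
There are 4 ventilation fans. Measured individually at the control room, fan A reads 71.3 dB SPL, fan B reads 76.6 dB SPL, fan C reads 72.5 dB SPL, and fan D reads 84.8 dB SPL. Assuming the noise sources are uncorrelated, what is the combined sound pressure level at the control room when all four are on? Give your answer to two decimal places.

85.79 dB SPL

Add the sources as powers (linear), then convert back to dB:
L_total = 10·log₁₀(10^(71.3/10) + 10^(76.6/10) + 10^(72.5/10) + 10^(84.8/10)) = 10·log₁₀(379000000) = 85.79 dB SPL.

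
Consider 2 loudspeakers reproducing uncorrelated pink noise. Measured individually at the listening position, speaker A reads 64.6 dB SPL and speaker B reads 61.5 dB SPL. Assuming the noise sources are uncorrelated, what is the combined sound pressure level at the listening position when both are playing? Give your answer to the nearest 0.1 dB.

Incoherent sources sum as intensities:
L_total = 10·log₁₀(10^(64.6/10) + 10^(61.5/10)) = 10·log₁₀(4297000) = 66.3 dB SPL.

66.3 dB SPL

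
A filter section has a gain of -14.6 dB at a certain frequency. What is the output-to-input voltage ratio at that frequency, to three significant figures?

0.186

Voltage ratio = 10^(dB/20).
10^(-14.6/20) = 10^(-0.7300) = 0.186.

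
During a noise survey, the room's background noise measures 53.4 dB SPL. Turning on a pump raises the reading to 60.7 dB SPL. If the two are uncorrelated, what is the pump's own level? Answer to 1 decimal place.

59.8 dB SPL

Remove the background by subtracting linear intensities:
L_src = 10·log₁₀(10^(60.7/10) − 10^(53.4/10)) = 10·log₁₀(956100) = 59.8 dB SPL.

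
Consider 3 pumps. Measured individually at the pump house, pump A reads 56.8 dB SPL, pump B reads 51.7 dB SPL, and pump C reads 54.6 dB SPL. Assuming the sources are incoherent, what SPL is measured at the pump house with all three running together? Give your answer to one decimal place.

59.6 dB SPL

Incoherent sources sum as intensities:
L_total = 10·log₁₀(10^(56.8/10) + 10^(51.7/10) + 10^(54.6/10)) = 10·log₁₀(914900) = 59.6 dB SPL.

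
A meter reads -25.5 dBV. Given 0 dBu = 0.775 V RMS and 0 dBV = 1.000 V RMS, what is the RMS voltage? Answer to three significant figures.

V = 1.000 V × 10^(-25.5/20).
= 1.000 × 0.05309 = 0.0531 V.

0.0531 V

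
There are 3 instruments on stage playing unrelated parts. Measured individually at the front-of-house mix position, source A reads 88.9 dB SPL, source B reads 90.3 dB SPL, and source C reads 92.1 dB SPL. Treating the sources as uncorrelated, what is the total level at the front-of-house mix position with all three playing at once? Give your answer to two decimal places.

95.40 dB SPL

Add the sources as powers (linear), then convert back to dB:
L_total = 10·log₁₀(10^(88.9/10) + 10^(90.3/10) + 10^(92.1/10)) = 10·log₁₀(3470000000) = 95.40 dB SPL.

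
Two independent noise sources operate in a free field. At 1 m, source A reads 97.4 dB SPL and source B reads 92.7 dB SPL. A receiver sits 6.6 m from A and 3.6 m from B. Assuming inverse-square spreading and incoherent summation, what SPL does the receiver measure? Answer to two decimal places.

84.31 dB SPL

At the listener: L_A = 97.4 − 20·log₁₀(6.6) = 81.009 dB; L_B = 92.7 − 20·log₁₀(3.6) = 81.574 dB.
Combined: 10·log₁₀(10^(81.009/10)+10^(81.574/10)) = 84.31 dB SPL.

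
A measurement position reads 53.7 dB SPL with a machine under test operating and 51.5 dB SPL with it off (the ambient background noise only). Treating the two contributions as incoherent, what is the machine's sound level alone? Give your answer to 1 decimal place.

Subtract intensities: L_src = 10·log₁₀(10^(L_total/10) − 10^(L_bg/10)).
L_src = 10·log₁₀(10^(53.7/10) − 10^(51.5/10)) = 10·log₁₀(93170) = 49.7 dB SPL.

49.7 dB SPL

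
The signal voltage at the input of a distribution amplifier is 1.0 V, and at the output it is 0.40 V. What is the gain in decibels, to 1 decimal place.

-8.0 dB

Voltage is an amplitude quantity, so gain = 20·log₁₀(V_out/V_in).
20·log₁₀(0.40/1.0) = 20·log₁₀(0.4000) = -8.0 dB.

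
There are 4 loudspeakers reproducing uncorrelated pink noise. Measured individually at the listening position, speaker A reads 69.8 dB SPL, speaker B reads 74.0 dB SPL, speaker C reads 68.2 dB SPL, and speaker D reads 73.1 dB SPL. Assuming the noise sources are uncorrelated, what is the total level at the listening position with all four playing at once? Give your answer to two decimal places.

Add the sources as powers (linear), then convert back to dB:
L_total = 10·log₁₀(10^(69.8/10) + 10^(74.0/10) + 10^(68.2/10) + 10^(73.1/10)) = 10·log₁₀(61690000) = 77.90 dB SPL.

77.90 dB SPL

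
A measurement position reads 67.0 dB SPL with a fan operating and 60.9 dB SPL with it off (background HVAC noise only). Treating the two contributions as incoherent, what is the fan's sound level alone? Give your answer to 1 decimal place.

65.8 dB SPL

Background correction is a power subtraction:
L_src = 10·log₁₀(10^(67.0/10) − 10^(60.9/10)) = 10·log₁₀(3782000) = 65.8 dB SPL.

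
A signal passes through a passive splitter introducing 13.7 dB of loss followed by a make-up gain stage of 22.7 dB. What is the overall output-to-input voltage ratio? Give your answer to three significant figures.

2.82

Net gain = (−13.7) + 22.7 = 9.0 dB.
Voltage ratio = 10^(9.0/20) = 2.82.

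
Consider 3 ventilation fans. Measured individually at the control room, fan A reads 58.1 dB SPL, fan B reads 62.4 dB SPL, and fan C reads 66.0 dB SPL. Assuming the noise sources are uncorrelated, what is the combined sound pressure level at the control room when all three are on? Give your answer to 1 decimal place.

Incoherent sources sum as intensities:
L_total = 10·log₁₀(10^(58.1/10) + 10^(62.4/10) + 10^(66.0/10)) = 10·log₁₀(6365000) = 68.0 dB SPL.

68.0 dB SPL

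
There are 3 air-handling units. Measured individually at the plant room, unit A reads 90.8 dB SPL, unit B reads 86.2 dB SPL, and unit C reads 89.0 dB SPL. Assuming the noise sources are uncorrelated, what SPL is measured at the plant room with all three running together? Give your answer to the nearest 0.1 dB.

Add the sources as powers (linear), then convert back to dB:
L_total = 10·log₁₀(10^(90.8/10) + 10^(86.2/10) + 10^(89.0/10)) = 10·log₁₀(2413000000) = 93.8 dB SPL.

93.8 dB SPL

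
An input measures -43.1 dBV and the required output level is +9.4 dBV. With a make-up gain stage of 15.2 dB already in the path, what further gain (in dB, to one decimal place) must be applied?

The required make-up gain is the shortfall in the dB sum.
G = +9.4 − (-43.1) − 15.2 = 37.3 dB.

37.3 dB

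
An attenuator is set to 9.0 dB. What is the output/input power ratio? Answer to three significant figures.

Power ratio = 10^(dB/10).
10^(-9.0/10) = 10^(-0.9000) = 0.126.

0.126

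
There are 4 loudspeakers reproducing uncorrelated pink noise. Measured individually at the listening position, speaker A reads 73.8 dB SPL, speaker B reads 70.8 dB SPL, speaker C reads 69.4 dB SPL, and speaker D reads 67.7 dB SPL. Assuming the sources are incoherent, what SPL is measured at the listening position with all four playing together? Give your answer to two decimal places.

77.04 dB SPL

Add the sources as powers (linear), then convert back to dB:
L_total = 10·log₁₀(10^(73.8/10) + 10^(70.8/10) + 10^(69.4/10) + 10^(67.7/10)) = 10·log₁₀(50610000) = 77.04 dB SPL.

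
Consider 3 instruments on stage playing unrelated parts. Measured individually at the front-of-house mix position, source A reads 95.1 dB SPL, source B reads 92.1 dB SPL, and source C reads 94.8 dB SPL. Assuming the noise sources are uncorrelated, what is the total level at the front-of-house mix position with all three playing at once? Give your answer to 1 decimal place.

Add the sources as powers (linear), then convert back to dB:
L_total = 10·log₁₀(10^(95.1/10) + 10^(92.1/10) + 10^(94.8/10)) = 10·log₁₀(7878000000) = 99.0 dB SPL.

99.0 dB SPL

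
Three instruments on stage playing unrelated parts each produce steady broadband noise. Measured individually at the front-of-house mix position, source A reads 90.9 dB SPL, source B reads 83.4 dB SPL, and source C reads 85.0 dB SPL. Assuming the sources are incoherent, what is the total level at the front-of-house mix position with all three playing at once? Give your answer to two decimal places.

92.47 dB SPL

Uncorrelated sources add in intensity (power), not in dB.
L_total = 10·log₁₀(10^(90.9/10) + 10^(83.4/10) + 10^(85.0/10)) = 10·log₁₀(1765000000) = 92.47 dB SPL.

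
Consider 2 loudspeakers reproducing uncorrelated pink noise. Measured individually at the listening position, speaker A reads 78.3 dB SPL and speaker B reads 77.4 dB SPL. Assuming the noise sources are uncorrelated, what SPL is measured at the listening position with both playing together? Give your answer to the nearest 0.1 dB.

Add the sources as powers (linear), then convert back to dB:
L_total = 10·log₁₀(10^(78.3/10) + 10^(77.4/10)) = 10·log₁₀(122600000) = 80.9 dB SPL.

80.9 dB SPL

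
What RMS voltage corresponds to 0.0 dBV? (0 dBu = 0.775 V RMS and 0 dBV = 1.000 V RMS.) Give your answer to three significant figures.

V = 1.000 V × 10^(0.0/20).
= 1.000 × 1.000 = 1.00 V.

1.00 V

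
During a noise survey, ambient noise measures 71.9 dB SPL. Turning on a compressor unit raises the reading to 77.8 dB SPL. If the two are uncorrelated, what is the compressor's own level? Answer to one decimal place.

76.5 dB SPL

Subtract intensities: L_src = 10·log₁₀(10^(L_total/10) − 10^(L_bg/10)).
L_src = 10·log₁₀(10^(77.8/10) − 10^(71.9/10)) = 10·log₁₀(44770000) = 76.5 dB SPL.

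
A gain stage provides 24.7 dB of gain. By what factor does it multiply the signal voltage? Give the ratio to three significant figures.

Voltage ratio = 10^(dB/20).
10^(24.7/20) = 10^(1.235) = 17.2.

17.2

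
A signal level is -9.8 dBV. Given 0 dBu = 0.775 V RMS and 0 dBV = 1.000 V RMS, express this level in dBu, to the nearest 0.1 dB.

The offset between the scales is 20·log₁₀(0.775/1.000) = −2.214 dB.
So dBu = -9.8 + 2.214 = -7.6 dBu.

-7.6 dBu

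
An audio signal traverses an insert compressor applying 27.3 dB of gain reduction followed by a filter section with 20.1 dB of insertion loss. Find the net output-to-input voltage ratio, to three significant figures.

0.00427

Net gain = (−27.3) + (−20.1) = -47.4 dB.
Voltage ratio = 10^(-47.4/20) = 0.00427.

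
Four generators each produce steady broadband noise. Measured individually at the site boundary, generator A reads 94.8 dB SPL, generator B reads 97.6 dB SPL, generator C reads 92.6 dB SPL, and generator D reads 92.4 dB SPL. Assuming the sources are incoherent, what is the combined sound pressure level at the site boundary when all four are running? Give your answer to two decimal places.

Incoherent sources sum as intensities:
L_total = 10·log₁₀(10^(94.8/10) + 10^(97.6/10) + 10^(92.6/10) + 10^(92.4/10)) = 10·log₁₀(12332000000) = 100.91 dB SPL.

100.91 dB SPL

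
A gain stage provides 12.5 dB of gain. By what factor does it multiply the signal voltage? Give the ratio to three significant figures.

Voltage ratio = 10^(dB/20).
10^(12.5/20) = 10^(0.6250) = 4.22.

4.22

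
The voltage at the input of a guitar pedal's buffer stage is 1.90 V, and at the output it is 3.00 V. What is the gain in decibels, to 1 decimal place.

4.0 dB

Voltage ratio → dB uses the 20·log₁₀ form:
20·log₁₀(3.00/1.90) = 20·log₁₀(1.579) = 4.0 dB.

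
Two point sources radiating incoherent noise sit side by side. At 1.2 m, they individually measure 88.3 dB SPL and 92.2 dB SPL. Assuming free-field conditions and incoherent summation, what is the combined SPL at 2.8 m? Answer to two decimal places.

Combined at 1.2 m: 10·log₁₀(10^(88.3/10)+10^(92.2/10)) = 93.684 dB SPL.
Then apply −20·log₁₀(2.8/1.2) = -7.360 dB → 86.32 dB SPL.

86.32 dB SPL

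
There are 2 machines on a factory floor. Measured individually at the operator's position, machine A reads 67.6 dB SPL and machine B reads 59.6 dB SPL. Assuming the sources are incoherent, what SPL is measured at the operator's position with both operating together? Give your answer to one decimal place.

68.2 dB SPL

Incoherent sources sum as intensities:
L_total = 10·log₁₀(10^(67.6/10) + 10^(59.6/10)) = 10·log₁₀(6666000) = 68.2 dB SPL.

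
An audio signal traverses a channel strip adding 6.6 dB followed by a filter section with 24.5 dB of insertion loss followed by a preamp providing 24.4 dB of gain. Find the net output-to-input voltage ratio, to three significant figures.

Net gain = 6.6 + (−24.5) + 24.4 = 6.5 dB.
Voltage ratio = 10^(6.5/20) = 2.11.

2.11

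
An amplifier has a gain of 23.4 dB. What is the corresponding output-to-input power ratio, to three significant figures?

219

Power ratio = 10^(dB/10).
10^(23.4/10) = 10^(2.340) = 219.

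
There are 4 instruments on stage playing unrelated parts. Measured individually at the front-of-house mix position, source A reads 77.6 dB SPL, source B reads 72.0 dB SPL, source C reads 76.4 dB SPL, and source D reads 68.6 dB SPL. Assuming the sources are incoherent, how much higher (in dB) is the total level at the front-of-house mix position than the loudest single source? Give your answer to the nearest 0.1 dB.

3.3 dB

Add the sources as powers (linear), then convert back to dB:
L_total = 10·log₁₀(10^(77.6/10) + 10^(72.0/10) + 10^(76.4/10) + 10^(68.6/10)) = 80.94 dB SPL.
Excess over the loudest (77.6 dB): 80.94 − 77.6 = 3.3 dB.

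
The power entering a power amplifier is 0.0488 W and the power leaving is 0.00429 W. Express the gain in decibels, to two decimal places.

-10.56 dB

Power is a power quantity, so gain = 10·log₁₀(P_out/P_in).
10·log₁₀(0.00429/0.0488) = 10·log₁₀(0.08791) = -10.56 dB.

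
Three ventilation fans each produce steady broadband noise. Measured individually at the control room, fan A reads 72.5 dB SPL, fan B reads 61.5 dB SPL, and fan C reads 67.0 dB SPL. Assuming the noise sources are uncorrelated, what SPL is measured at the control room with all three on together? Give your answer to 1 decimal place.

73.8 dB SPL

Add the sources as powers (linear), then convert back to dB:
L_total = 10·log₁₀(10^(72.5/10) + 10^(61.5/10) + 10^(67.0/10)) = 10·log₁₀(24210000) = 73.8 dB SPL.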